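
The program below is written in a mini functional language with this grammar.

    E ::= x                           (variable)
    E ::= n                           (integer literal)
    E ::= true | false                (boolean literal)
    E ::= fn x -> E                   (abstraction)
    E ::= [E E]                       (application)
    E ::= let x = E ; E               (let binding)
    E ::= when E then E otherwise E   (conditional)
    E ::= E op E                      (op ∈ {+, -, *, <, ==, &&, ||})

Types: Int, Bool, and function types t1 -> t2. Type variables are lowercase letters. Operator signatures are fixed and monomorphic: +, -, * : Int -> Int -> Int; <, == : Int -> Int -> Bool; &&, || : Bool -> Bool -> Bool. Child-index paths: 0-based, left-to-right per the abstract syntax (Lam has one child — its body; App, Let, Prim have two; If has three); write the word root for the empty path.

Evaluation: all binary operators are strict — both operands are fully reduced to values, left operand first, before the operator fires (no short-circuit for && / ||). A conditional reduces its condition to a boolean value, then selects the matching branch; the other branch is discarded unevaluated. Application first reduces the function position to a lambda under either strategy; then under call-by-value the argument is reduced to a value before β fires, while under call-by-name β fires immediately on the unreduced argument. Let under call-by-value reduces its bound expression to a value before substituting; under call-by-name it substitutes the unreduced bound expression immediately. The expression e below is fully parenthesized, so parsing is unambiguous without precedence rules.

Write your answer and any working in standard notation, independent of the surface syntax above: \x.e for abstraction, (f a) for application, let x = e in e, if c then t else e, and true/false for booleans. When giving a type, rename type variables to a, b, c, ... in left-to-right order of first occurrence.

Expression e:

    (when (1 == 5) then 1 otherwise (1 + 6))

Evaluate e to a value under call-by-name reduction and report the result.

Answer: 7

Trace:
step 0: (if (1 == 5) then 1 else (1 + 6))
step 1: [delta@0] (if false then 1 else (1 + 6))
step 2: [if@root] (1 + 6)
step 3: [delta@root] 7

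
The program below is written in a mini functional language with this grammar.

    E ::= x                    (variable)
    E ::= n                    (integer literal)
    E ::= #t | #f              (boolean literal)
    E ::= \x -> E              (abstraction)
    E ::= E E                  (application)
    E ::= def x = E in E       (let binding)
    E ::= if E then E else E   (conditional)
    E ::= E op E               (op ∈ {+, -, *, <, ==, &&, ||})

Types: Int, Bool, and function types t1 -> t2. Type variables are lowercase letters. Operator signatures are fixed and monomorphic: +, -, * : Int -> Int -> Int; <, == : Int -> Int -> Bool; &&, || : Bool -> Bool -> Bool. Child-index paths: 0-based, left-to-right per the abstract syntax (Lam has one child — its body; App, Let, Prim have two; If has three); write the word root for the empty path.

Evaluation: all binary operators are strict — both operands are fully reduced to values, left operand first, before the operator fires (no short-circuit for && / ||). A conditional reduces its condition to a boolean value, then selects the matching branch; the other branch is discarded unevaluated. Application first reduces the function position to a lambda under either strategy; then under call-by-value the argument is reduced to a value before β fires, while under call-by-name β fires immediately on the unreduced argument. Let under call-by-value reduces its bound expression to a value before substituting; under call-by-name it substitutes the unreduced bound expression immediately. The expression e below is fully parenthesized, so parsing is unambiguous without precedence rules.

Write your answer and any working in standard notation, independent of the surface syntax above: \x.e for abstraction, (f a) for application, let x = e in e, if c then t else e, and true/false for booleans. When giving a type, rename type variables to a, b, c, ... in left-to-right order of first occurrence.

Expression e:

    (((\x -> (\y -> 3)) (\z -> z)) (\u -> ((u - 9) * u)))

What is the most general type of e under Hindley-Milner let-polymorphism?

Trace:
\y._ : b -> Int
\x._ : a -> b -> Int
z : c
\z._ : c -> c
  unify a -> b -> Int ~ (c -> c) -> d
  unify a ~ c -> c
  unify b -> Int ~ d
_ _ : b -> Int
u : e
  unify e ~ Int
  unify Int ~ Int
  unify Int ~ Int
u : Int
  unify Int ~ Int
\u._ : Int -> Int
  unify b -> Int ~ (Int -> Int) -> f
  unify b ~ Int -> Int
  unify Int ~ f
_ _ : Int

Answer: Int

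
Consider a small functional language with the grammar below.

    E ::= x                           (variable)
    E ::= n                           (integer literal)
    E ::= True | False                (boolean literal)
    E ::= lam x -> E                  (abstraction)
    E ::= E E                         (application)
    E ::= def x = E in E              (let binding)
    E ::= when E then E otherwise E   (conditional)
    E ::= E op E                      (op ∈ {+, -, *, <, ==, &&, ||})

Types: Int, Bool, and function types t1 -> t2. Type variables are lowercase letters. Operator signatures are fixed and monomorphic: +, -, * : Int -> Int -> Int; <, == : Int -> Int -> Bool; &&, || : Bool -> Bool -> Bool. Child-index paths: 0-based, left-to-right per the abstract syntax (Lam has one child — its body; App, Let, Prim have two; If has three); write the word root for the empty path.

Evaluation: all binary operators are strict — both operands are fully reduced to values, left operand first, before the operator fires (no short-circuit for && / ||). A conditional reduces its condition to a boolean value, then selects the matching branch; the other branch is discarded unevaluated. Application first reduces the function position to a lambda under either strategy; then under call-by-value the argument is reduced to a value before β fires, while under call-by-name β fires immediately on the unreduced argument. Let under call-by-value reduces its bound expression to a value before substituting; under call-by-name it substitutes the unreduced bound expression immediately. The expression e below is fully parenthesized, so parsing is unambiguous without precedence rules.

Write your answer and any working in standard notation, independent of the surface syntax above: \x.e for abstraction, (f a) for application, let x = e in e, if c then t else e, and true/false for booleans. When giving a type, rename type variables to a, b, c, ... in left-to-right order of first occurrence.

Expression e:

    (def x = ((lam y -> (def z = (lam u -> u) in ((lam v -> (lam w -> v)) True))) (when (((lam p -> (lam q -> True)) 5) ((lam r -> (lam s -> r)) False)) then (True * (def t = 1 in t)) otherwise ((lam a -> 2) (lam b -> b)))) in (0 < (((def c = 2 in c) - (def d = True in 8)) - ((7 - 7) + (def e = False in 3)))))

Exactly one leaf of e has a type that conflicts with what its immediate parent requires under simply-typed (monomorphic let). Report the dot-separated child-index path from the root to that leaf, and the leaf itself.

Answer: 0.1.1.0 : true

Derivation:
u : b
\u._ : b -> b
let z : b -> b
v : c
\w._ : d -> c
\v._ : c -> d -> c
  unify c -> d -> c ~ Bool -> e
  unify c ~ Bool
  unify d -> Bool ~ e
_ _ : d -> Bool
\y._ : a -> d -> Bool
\q._ : g -> Bool
\p._ : f -> g -> Bool
  unify f -> g -> Bool ~ Int -> h
  unify f ~ Int
  unify g -> Bool ~ h
_ _ : g -> Bool
r : i
\s._ : j -> i
\r._ : i -> j -> i
  unify i -> j -> i ~ Bool -> k
  unify i ~ Bool
  unify j -> Bool ~ k
_ _ : j -> Bool
  unify g -> Bool ~ (j -> Bool) -> l
  unify g ~ j -> Bool
  unify Bool ~ l
_ _ : Bool
  unify Bool ~ Bool
  unify Bool ~ Int
  FAIL: mismatch Bool ~ Int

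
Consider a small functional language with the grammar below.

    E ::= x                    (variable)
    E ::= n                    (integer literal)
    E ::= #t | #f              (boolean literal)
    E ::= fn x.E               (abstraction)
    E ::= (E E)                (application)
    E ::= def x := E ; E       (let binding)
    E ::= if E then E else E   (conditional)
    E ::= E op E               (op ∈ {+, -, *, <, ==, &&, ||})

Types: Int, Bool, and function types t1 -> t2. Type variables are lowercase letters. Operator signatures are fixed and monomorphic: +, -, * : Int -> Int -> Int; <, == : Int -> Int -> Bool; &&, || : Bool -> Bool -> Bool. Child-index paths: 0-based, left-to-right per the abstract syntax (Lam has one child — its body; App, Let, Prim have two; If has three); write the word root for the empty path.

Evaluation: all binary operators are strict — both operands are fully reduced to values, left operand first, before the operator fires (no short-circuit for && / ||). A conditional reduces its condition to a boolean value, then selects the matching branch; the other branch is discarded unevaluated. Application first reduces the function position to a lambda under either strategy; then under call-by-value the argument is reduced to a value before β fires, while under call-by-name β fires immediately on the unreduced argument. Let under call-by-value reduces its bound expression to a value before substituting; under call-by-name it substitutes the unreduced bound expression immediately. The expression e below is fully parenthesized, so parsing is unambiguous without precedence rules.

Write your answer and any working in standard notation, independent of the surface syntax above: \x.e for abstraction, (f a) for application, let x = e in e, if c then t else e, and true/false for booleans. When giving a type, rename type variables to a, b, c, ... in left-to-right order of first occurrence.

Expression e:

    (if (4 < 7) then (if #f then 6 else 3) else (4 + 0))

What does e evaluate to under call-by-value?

Trace:
step 0: (if (4 < 7) then (if false then 6 else 3) else (4 + 0))
step 1: [delta@0] (if true then (if false then 6 else 3) else (4 + 0))
step 2: [if@root] (if false then 6 else 3)
step 3: [if@root] 3

Answer: 3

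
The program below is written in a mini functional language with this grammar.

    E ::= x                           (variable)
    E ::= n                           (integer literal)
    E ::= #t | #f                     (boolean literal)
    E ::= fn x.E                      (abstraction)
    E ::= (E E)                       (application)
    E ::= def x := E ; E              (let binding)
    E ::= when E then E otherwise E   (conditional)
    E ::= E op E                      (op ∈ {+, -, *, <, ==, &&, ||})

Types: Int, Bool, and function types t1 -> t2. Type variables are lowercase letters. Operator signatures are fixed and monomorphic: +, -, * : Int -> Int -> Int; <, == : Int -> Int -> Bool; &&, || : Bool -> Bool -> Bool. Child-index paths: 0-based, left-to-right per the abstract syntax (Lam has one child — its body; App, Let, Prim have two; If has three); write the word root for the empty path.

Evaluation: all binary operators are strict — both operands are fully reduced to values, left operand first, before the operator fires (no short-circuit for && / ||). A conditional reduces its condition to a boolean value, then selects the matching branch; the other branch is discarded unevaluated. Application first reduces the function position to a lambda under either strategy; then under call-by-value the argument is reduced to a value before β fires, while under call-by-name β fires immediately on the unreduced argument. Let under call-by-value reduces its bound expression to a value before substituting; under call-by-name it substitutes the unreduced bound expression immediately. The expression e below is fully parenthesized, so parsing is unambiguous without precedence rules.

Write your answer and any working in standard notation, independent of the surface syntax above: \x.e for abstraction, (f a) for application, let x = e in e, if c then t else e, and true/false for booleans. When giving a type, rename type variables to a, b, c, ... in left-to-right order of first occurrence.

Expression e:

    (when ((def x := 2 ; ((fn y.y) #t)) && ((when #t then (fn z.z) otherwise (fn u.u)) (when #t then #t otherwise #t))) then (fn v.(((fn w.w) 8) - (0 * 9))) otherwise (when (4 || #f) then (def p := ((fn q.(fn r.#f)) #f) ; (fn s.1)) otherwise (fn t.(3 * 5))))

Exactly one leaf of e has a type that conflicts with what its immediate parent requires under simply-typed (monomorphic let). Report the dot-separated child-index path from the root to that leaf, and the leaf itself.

Working:
let x : Int
y : a
\y._ : a -> a
  unify a -> a ~ Bool -> b
  unify a ~ Bool
  unify Bool ~ b
_ _ : Bool
  unify Bool ~ Bool
  unify Bool ~ Bool
z : c
\z._ : c -> c
u : d
\u._ : d -> d
  unify c -> c ~ d -> d
  unify c ~ d
  unify d ~ d
  unify Bool ~ Bool
  unify Bool ~ Bool
  unify d -> d ~ Bool -> e
  unify d ~ Bool
  unify Bool ~ e
_ _ : Bool
  unify Bool ~ Bool
  unify Bool ~ Bool
w : g
\w._ : g -> g
  unify g -> g ~ Int -> h
  unify g ~ Int
  unify Int ~ h
_ _ : Int
  unify Int ~ Int
  unify Int ~ Int
  unify Int ~ Int
  unify Int ~ Int
\v._ : f -> Int
  unify Int ~ Bool
  FAIL: mismatch Int ~ Bool

Answer: 2.0.0 : 4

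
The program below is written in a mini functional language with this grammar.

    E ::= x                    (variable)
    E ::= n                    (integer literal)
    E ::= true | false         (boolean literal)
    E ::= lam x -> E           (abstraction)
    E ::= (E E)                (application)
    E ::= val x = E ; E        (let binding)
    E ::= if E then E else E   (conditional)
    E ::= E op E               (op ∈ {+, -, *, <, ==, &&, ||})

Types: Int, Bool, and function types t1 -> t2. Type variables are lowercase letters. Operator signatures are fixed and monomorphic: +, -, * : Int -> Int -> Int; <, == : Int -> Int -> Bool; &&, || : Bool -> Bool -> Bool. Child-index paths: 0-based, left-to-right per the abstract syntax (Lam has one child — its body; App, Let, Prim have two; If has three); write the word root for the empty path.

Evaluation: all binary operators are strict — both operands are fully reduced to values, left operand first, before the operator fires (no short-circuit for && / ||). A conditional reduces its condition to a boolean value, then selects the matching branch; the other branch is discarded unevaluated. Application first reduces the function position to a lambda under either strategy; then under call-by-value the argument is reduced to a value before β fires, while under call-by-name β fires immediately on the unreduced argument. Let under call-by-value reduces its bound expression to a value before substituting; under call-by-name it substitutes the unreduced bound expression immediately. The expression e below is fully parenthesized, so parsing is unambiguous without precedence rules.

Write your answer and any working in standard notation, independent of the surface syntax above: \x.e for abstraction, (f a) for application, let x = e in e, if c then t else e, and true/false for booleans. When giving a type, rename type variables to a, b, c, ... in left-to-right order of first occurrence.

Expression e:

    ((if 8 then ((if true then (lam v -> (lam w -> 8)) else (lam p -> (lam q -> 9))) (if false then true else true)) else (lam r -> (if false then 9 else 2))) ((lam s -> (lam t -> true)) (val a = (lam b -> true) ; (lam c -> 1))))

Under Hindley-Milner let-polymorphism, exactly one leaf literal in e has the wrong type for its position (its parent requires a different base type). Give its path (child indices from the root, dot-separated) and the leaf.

Derivation:
  unify Int ~ Bool
  FAIL: mismatch Int ~ Bool

Answer: 0.0 : 8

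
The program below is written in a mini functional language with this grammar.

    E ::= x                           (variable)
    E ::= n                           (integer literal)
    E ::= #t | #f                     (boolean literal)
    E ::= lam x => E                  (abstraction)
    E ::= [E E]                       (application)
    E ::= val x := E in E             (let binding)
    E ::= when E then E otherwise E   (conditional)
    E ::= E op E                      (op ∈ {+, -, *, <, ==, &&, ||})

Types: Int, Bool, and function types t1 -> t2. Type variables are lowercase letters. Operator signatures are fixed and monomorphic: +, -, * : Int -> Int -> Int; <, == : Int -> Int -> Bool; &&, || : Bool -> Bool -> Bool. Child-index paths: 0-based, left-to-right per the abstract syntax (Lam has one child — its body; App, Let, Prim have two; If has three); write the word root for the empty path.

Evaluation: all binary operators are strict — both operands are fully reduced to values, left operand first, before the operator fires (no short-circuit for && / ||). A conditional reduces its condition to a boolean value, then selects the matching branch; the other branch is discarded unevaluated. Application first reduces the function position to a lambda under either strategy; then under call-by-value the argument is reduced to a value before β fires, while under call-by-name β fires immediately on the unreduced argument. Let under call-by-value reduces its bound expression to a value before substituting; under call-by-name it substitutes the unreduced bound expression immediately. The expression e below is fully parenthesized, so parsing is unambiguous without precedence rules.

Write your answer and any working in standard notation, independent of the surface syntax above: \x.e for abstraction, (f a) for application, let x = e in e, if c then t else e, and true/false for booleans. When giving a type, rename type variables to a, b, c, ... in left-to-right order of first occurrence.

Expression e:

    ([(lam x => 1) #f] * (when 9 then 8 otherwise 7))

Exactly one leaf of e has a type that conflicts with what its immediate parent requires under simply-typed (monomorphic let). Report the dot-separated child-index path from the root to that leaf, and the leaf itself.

Trace:
\x._ : a -> Int
  unify a -> Int ~ Bool -> b
  unify a ~ Bool
  unify Int ~ b
_ _ : Int
  unify Int ~ Int
  unify Int ~ Bool
  FAIL: mismatch Int ~ Bool

Answer: 1.0 : 9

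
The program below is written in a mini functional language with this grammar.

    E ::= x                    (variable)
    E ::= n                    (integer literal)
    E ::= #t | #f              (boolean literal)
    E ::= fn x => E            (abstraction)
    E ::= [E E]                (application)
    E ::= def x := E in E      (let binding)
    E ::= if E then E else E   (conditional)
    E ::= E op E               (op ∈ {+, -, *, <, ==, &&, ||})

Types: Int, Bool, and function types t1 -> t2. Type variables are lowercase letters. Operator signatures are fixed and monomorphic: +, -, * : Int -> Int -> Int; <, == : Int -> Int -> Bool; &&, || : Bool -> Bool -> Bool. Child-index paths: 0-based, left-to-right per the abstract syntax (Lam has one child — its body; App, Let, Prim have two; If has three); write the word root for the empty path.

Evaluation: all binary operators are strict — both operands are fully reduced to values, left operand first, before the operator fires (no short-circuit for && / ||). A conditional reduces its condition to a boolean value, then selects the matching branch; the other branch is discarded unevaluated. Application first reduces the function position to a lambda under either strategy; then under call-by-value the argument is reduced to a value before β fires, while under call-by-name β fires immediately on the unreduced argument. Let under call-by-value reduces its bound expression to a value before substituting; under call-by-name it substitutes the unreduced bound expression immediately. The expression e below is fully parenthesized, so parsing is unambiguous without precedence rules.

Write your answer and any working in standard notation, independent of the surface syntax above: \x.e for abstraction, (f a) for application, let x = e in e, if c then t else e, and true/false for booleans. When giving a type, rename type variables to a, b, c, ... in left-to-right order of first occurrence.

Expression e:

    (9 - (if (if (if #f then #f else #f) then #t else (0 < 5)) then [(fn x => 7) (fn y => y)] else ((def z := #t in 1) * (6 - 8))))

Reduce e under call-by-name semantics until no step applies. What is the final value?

Derivation:
step 0: (9 - (if (if (if false then false else false) then true else (0 < 5)) then ((\x.7) (\y.y)) else ((let z = true in 1) * (6 - 8))))
step 1: [if@1.0.0] (9 - (if (if false then true else (0 < 5)) then ((\x.7) (\y.y)) else ((let z = true in 1) * (6 - 8))))
step 2: [if@1.0] (9 - (if (0 < 5) then ((\x.7) (\y.y)) else ((let z = true in 1) * (6 - 8))))
step 3: [delta@1.0] (9 - (if true then ((\x.7) (\y.y)) else ((let z = true in 1) * (6 - 8))))
step 4: [if@1] (9 - ((\x.7) (\y.y)))
step 5: [beta@1] (9 - 7)
step 6: [delta@root] 2

Answer: 2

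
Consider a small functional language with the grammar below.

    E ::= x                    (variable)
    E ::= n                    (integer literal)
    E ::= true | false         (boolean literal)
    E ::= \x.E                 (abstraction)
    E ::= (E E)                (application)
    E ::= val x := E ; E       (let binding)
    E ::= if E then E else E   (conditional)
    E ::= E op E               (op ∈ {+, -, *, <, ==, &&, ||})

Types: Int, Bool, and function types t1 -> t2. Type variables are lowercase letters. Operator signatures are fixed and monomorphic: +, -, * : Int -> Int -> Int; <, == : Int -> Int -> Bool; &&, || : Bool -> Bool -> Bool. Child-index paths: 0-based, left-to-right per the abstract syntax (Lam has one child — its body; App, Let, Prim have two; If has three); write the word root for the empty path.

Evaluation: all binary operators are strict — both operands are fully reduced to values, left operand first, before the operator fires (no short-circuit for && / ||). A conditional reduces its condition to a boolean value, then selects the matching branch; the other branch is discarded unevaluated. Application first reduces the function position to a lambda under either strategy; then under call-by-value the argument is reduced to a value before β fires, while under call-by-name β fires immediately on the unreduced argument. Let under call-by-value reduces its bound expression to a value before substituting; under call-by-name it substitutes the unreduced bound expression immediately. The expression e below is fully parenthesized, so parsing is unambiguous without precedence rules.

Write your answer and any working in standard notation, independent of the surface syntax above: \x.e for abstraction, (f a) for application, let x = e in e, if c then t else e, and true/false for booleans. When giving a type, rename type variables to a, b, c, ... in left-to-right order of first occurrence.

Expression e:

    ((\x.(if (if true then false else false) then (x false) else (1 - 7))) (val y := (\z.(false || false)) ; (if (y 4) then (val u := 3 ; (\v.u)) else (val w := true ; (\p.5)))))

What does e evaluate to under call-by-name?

Derivation:
step 0: ((\x.(if (if true then false else false) then (x false) else (1 - 7))) (let y = (\z.(false || false)) in (if (y 4) then (let u = 3 in (\v.u)) else (let w = true in (\p.5)))))
step 1: [beta@root] (if (if true then false else false) then ((let y = (\z.(false || false)) in (if (y 4) then (let u = 3 in (\v.u)) else (let w = true in (\p.5)))) false) else (1 - 7))
step 2: [if@0] (if false then ((let y = (\z.(false || false)) in (if (y 4) then (let u = 3 in (\v.u)) else (let w = true in (\p.5)))) false) else (1 - 7))
step 3: [if@root] (1 - 7)
step 4: [delta@root] -6

Answer: -6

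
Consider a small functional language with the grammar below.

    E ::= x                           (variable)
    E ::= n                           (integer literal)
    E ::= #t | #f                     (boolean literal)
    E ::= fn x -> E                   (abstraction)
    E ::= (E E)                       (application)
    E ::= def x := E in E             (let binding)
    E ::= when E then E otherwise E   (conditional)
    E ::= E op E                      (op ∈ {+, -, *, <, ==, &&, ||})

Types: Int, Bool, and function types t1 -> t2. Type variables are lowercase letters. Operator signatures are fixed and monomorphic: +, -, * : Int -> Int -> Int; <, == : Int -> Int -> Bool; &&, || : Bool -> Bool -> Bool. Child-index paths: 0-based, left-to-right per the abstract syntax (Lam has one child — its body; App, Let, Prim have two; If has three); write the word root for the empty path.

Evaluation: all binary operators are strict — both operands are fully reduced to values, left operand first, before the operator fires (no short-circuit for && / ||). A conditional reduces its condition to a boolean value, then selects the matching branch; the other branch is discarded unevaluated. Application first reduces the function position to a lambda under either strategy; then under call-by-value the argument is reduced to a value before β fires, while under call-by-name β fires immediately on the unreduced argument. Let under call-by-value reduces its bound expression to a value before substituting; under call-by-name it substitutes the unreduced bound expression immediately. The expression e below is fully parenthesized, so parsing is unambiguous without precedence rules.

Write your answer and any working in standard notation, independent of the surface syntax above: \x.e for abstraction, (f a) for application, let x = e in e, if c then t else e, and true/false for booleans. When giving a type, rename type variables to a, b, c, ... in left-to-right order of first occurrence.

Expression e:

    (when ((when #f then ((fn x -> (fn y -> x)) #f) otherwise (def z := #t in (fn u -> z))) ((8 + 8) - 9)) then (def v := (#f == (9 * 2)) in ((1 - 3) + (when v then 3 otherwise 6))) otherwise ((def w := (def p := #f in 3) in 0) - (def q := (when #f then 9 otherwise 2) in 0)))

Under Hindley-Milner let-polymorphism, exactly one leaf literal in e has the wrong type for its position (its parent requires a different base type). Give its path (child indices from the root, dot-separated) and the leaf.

Answer: 1.0.0 : false

Derivation:
  unify Bool ~ Bool
x : a
\y._ : b -> a
\x._ : a -> b -> a
  unify a -> b -> a ~ Bool -> c
  unify a ~ Bool
  unify b -> Bool ~ c
_ _ : b -> Bool
let z : Bool
z : Bool
\u._ : d -> Bool
  unify b -> Bool ~ d -> Bool
  unify b ~ d
  unify Bool ~ Bool
  unify Int ~ Int
  unify Int ~ Int
  unify Int ~ Int
  unify Int ~ Int
  unify d -> Bool ~ Int -> e
  unify d ~ Int
  unify Bool ~ e
_ _ : Bool
  unify Bool ~ Bool
  unify Bool ~ Int
  FAIL: mismatch Bool ~ Int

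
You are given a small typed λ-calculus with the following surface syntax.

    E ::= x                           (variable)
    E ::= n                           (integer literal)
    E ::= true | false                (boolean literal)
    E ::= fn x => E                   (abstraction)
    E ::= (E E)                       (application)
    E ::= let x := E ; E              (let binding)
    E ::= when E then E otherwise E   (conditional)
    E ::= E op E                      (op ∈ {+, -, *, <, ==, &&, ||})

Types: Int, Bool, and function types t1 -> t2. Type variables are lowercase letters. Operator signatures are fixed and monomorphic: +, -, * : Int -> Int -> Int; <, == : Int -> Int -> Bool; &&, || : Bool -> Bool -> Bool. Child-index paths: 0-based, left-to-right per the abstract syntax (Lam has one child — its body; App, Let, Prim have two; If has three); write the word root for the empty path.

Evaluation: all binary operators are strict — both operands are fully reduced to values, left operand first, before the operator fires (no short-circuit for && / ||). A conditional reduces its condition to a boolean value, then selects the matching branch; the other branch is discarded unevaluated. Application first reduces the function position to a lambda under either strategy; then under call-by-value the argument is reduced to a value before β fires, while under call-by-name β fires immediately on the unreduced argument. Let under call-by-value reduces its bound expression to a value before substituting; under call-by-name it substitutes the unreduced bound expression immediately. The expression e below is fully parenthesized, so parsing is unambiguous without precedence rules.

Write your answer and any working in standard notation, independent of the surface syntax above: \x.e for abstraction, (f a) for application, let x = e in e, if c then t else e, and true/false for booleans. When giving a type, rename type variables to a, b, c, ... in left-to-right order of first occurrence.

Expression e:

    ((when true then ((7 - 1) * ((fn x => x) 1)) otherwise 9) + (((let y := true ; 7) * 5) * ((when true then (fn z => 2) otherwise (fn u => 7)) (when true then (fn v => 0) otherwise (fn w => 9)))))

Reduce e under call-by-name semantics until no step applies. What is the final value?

Trace:
step 0: ((if true then ((7 - 1) * ((\x.x) 1)) else 9) + (((let y = true in 7) * 5) * ((if true then (\z.2) else (\u.7)) (if true then (\v.0) else (\w.9)))))
step 1: [if@0] (((7 - 1) * ((\x.x) 1)) + (((let y = true in 7) * 5) * ((if true then (\z.2) else (\u.7)) (if true then (\v.0) else (\w.9)))))
step 2: [delta@0.0] ((6 * ((\x.x) 1)) + (((let y = true in 7) * 5) * ((if true then (\z.2) else (\u.7)) (if true then (\v.0) else (\w.9)))))
step 3: [beta@0.1] ((6 * 1) + (((let y = true in 7) * 5) * ((if true then (\z.2) else (\u.7)) (if true then (\v.0) else (\w.9)))))
step 4: [delta@0] (6 + (((let y = true in 7) * 5) * ((if true then (\z.2) else (\u.7)) (if true then (\v.0) else (\w.9)))))
step 5: [let@1.0.0] (6 + ((7 * 5) * ((if true then (\z.2) else (\u.7)) (if true then (\v.0) else (\w.9)))))
step 6: [delta@1.0] (6 + (35 * ((if true then (\z.2) else (\u.7)) (if true then (\v.0) else (\w.9)))))
step 7: [if@1.1.0] (6 + (35 * ((\z.2) (if true then (\v.0) else (\w.9)))))
step 8: [beta@1.1] (6 + (35 * 2))
step 9: [delta@1] (6 + 70)
step 10: [delta@root] 76

Answer: 76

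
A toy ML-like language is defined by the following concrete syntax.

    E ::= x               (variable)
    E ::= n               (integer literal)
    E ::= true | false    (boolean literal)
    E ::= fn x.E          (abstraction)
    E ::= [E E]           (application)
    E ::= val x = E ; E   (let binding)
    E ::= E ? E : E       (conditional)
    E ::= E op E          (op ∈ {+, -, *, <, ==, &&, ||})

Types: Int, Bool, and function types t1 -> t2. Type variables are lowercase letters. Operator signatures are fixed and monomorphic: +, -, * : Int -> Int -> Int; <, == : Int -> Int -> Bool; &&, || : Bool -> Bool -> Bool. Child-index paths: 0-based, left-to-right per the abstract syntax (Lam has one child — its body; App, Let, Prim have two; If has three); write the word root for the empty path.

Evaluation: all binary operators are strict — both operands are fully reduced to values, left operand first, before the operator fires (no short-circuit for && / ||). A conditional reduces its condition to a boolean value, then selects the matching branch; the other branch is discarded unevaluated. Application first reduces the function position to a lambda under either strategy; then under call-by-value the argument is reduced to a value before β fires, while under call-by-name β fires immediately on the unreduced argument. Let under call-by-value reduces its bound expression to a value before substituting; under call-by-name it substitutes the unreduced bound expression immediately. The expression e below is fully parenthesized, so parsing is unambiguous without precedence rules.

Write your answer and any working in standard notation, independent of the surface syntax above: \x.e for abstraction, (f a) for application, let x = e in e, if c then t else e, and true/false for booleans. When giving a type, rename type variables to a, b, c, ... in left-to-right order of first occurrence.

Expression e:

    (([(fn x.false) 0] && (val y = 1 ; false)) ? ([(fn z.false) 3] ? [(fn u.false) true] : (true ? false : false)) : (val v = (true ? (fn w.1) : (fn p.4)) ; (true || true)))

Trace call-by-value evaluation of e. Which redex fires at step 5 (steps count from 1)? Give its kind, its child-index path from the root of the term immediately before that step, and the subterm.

Answer: if at 0 : (if true then (\w.1) else (\p.4))

Working:
step 0: (if (((\x.false) 0) && (let y = 1 in false)) then (if ((\z.false) 3) then ((\u.false) true) else (if true then false else false)) else (let v = (if true then (\w.1) else (\p.4)) in (true || true)))
step 1: [beta@0.0] (if (false && (let y = 1 in false)) then (if ((\z.false) 3) then ((\u.false) true) else (if true then false else false)) else (let v = (if true then (\w.1) else (\p.4)) in (true || true)))
step 2: [let@0.1] (if (false && false) then (if ((\z.false) 3) then ((\u.false) true) else (if true then false else false)) else (let v = (if true then (\w.1) else (\p.4)) in (true || true)))
step 3: [delta@0] (if false then (if ((\z.false) 3) then ((\u.false) true) else (if true then false else false)) else (let v = (if true then (\w.1) else (\p.4)) in (true || true)))
step 4: [if@root] (let v = (if true then (\w.1) else (\p.4)) in (true || true))
step 5: [if@0] (let v = (\w.1) in (true || true))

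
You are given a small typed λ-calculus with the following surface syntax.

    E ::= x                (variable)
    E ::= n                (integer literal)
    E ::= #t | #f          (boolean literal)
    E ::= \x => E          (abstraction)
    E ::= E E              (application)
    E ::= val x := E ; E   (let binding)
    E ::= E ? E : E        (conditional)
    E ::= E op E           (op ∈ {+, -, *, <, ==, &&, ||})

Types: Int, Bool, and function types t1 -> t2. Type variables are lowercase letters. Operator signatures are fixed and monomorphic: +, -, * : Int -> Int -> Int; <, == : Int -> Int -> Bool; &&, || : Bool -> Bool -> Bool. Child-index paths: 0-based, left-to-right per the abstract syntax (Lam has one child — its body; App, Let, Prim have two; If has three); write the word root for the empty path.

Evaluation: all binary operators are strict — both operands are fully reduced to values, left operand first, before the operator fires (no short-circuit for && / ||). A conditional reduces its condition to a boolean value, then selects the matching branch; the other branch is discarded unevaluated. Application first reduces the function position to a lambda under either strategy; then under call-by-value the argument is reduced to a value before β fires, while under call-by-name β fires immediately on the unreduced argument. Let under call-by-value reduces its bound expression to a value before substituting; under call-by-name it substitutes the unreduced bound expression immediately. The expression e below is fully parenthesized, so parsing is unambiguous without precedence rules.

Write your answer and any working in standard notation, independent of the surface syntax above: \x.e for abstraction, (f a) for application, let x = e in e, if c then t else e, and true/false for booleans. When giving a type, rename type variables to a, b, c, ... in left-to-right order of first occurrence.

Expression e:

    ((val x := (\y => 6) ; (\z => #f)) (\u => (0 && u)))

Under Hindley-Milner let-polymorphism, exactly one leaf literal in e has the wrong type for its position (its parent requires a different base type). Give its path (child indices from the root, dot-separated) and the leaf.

Answer: 1.0.0 : 0

Trace:
\y._ : a -> Int
let x : forall. a -> Int
\z._ : b -> Bool
  unify Int ~ Bool
  FAIL: mismatch Int ~ Bool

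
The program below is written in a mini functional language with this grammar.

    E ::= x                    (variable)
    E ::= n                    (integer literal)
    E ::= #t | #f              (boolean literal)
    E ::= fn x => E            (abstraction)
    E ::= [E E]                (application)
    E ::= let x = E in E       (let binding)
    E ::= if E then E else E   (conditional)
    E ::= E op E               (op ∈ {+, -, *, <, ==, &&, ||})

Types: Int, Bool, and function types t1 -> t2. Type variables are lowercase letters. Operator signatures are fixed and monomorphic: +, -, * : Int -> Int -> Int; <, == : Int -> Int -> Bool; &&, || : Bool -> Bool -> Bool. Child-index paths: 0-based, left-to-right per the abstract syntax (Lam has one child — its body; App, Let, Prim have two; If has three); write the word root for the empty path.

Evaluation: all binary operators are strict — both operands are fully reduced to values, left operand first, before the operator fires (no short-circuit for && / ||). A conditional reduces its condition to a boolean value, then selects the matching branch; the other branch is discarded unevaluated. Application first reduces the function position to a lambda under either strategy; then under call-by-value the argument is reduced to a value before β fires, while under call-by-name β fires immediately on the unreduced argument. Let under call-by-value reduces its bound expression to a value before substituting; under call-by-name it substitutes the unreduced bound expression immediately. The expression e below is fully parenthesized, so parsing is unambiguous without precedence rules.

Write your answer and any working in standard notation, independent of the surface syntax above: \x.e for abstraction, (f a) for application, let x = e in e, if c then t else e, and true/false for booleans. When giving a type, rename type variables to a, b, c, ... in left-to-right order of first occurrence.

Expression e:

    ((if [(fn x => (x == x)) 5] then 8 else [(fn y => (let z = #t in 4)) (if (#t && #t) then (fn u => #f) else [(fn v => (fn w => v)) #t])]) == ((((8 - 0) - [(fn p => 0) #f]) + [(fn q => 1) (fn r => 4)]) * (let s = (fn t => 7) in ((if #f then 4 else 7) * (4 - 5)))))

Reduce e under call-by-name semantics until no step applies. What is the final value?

Trace:
step 0: ((if ((\x.(x == x)) 5) then 8 else ((\y.(let z = true in 4)) (if (true && true) then (\u.false) else ((\v.(\w.v)) true)))) == ((((8 - 0) - ((\p.0) false)) + ((\q.1) (\r.4))) * (let s = (\t.7) in ((if false then 4 else 7) * (4 - 5)))))
step 1: [beta@0.0] ((if (5 == 5) then 8 else ((\y.(let z = true in 4)) (if (true && true) then (\u.false) else ((\v.(\w.v)) true)))) == ((((8 - 0) - ((\p.0) false)) + ((\q.1) (\r.4))) * (let s = (\t.7) in ((if false then 4 else 7) * (4 - 5)))))
step 2: [delta@0.0] ((if true then 8 else ((\y.(let z = true in 4)) (if (true && true) then (\u.false) else ((\v.(\w.v)) true)))) == ((((8 - 0) - ((\p.0) false)) + ((\q.1) (\r.4))) * (let s = (\t.7) in ((if false then 4 else 7) * (4 - 5)))))
step 3: [if@0] (8 == ((((8 - 0) - ((\p.0) false)) + ((\q.1) (\r.4))) * (let s = (\t.7) in ((if false then 4 else 7) * (4 - 5)))))
step 4: [delta@1.0.0.0] (8 == (((8 - ((\p.0) false)) + ((\q.1) (\r.4))) * (let s = (\t.7) in ((if false then 4 else 7) * (4 - 5)))))
step 5: [beta@1.0.0.1] (8 == (((8 - 0) + ((\q.1) (\r.4))) * (let s = (\t.7) in ((if false then 4 else 7) * (4 - 5)))))
step 6: [delta@1.0.0] (8 == ((8 + ((\q.1) (\r.4))) * (let s = (\t.7) in ((if false then 4 else 7) * (4 - 5)))))
step 7: [beta@1.0.1] (8 == ((8 + 1) * (let s = (\t.7) in ((if false then 4 else 7) * (4 - 5)))))
step 8: [delta@1.0] (8 == (9 * (let s = (\t.7) in ((if false then 4 else 7) * (4 - 5)))))
step 9: [let@1.1] (8 == (9 * ((if false then 4 else 7) * (4 - 5))))
step 10: [if@1.1.0] (8 == (9 * (7 * (4 - 5))))
step 11: [delta@1.1.1] (8 == (9 * (7 * -1)))
step 12: [delta@1.1] (8 == (9 * -7))
step 13: [delta@1] (8 == -63)
step 14: [delta@root] false

Answer: false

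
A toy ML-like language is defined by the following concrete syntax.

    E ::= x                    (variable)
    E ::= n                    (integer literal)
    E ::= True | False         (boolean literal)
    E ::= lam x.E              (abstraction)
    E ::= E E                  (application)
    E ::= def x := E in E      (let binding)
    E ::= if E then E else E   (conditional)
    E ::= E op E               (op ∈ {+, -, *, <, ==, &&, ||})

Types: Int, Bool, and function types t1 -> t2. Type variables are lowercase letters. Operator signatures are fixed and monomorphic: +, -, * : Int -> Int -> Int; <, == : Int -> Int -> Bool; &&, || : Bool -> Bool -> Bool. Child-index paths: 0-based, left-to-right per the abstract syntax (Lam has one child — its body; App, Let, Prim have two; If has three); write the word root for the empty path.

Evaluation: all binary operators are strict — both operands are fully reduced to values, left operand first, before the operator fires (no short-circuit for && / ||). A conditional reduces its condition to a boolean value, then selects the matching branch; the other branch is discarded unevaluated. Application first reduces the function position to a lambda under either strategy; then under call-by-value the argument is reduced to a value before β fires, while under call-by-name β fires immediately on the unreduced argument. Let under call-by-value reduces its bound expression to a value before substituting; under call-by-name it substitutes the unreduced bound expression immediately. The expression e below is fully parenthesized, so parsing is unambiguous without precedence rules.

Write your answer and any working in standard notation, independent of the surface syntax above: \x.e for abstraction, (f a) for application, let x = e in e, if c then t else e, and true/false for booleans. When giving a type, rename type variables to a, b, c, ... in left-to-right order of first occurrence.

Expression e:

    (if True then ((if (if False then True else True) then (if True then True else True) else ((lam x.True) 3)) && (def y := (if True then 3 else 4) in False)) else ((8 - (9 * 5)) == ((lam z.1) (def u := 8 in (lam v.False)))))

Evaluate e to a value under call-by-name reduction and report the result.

Answer: false

Working:
step 0: (if true then ((if (if false then true else true) then (if true then true else true) else ((\x.true) 3)) && (let y = (if true then 3 else 4) in false)) else ((8 - (9 * 5)) == ((\z.1) (let u = 8 in (\v.false)))))
step 1: [if@root] ((if (if false then true else true) then (if true then true else true) else ((\x.true) 3)) && (let y = (if true then 3 else 4) in false))
step 2: [if@0.0] ((if true then (if true then true else true) else ((\x.true) 3)) && (let y = (if true then 3 else 4) in false))
step 3: [if@0] ((if true then true else true) && (let y = (if true then 3 else 4) in false))
step 4: [if@0] (true && (let y = (if true then 3 else 4) in false))
step 5: [let@1] (true && false)
step 6: [delta@root] false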